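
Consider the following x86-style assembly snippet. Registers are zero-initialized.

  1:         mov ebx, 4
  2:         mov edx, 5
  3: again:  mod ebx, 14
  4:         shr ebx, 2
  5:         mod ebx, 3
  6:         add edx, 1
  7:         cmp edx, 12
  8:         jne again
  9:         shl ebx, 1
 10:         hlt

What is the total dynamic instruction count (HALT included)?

46

after mov ebx, 4: ebx=4
after mov edx, 5: edx=5
after mod ebx, 14: ebx=4%14=4
after shr ebx, 2: ebx=4>>2=1
after mod ebx, 3: ebx=1%3=1
after add edx, 1: edx=5+1=6
cmp edx, 12  (cmp 6,12)
jne again: taken
after mod ebx, 14: ebx=1%14=1
after shr ebx, 2: ebx=1>>2=0
after mod ebx, 3: ebx=0%3=0
after add edx, 1: edx=6+1=7
cmp edx, 12  (cmp 7,12)
jne again: taken
after mod ebx, 14: ebx=0%14=0
after shr ebx, 2: ebx=0>>2=0
after mod ebx, 3: ebx=0%3=0
after add edx, 1: edx=7+1=8
cmp edx, 12  (cmp 8,12)
jne again: taken
after mod ebx, 14: ebx=0%14=0
after shr ebx, 2: ebx=0>>2=0
after mod ebx, 3: ebx=0%3=0
after add edx, 1: edx=8+1=9
cmp edx, 12  (cmp 9,12)
jne again: taken
after mod ebx, 14: ebx=0%14=0
after shr ebx, 2: ebx=0>>2=0
after mod ebx, 3: ebx=0%3=0
after add edx, 1: edx=9+1=10
cmp edx, 12  (cmp 10,12)
jne again: taken
after mod ebx, 14: ebx=0%14=0
after shr ebx, 2: ebx=0>>2=0
after mod ebx, 3: ebx=0%3=0
after add edx, 1: edx=10+1=11
cmp edx, 12  (cmp 11,12)
jne again: taken
after mod ebx, 14: ebx=0%14=0
after shr ebx, 2: ebx=0>>2=0
after mod ebx, 3: ebx=0%3=0
after add edx, 1: edx=11+1=12
cmp edx, 12  (cmp 12,12)
jne again: not taken
after shl ebx, 1: ebx=0<<1=0
halt.
Total executed instructions: 46.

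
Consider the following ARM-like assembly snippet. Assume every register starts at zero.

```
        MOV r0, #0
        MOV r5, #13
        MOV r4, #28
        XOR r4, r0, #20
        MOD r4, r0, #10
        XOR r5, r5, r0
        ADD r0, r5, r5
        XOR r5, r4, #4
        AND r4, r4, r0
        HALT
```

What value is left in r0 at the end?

26

after MOV r0, #0: r0=0
after MOV r5, #13: r5=13
after MOV r4, #28: r4=28
after XOR r4, r0, #20: r4=0^20=20
after MOD r4, r0, #10: r4=0%10=0
after XOR r5, r5, r0: r5=13^0=13
after ADD r0, r5, r5: r0=13+13=26
after XOR r5, r4, #4: r5=0^4=4
after AND r4, r4, r0: r4=0&26=0
halt.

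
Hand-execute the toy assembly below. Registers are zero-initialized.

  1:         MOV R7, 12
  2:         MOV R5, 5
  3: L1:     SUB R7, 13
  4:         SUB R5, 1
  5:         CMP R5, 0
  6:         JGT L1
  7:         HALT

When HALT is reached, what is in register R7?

-53

R7=12
R5=5
R7=12-13=-1
R5=5-1=4
CMP R5, 0  (cmp 4,0)
JGT L1: taken
R7=(-1)-13=-14
R5=4-1=3
CMP R5, 0  (cmp 3,0)
JGT L1: taken
R7=(-14)-13=-27
R5=3-1=2
CMP R5, 0  (cmp 2,0)
JGT L1: taken
R7=(-27)-13=-40
R5=2-1=1
CMP R5, 0  (cmp 1,0)
JGT L1: taken
R7=(-40)-13=-53
R5=1-1=0
CMP R5, 0  (cmp 0,0)
JGT L1: not taken
halt.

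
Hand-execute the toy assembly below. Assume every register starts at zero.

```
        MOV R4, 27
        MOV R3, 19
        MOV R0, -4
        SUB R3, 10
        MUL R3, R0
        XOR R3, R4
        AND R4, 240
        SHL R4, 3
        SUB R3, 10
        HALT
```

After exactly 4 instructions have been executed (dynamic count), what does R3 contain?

after MOV R4, 27: R4=27
after MOV R3, 19: R3=19
after MOV R0, -4: R0=-4
after SUB R3, 10: R3=19-10=9
After step 4: R3 = 9.

9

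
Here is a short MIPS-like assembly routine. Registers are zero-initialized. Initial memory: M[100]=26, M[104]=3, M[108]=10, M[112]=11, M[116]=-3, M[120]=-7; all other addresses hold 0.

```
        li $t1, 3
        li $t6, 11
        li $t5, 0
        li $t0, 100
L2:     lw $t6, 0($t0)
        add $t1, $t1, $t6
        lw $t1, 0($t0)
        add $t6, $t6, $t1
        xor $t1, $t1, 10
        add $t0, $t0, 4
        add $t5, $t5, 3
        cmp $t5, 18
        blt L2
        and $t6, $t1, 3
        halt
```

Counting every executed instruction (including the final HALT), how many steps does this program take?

60

li $t1, 3 → $t1=3
li $t6, 11 → $t6=11
li $t5, 0 → $t5=0
li $t0, 100 → $t0=100
lw $t6, 0($t0) → $t6=M[100]=26
add $t1, $t1, $t6 → $t1=3+26=29
lw $t1, 0($t0) → $t1=M[100]=26
add $t6, $t6, $t1 → $t6=26+26=52
xor $t1, $t1, 10 → $t1=26^10=16
add $t0, $t0, 4 → $t0=100+4=104
add $t5, $t5, 3 → $t5=0+3=3
cmp $t5, 18  (cmp 3,18)
blt L2: taken
lw $t6, 0($t0) → $t6=M[104]=3
add $t1, $t1, $t6 → $t1=16+3=19
lw $t1, 0($t0) → $t1=M[104]=3
add $t6, $t6, $t1 → $t6=3+3=6
xor $t1, $t1, 10 → $t1=3^10=9
add $t0, $t0, 4 → $t0=104+4=108
add $t5, $t5, 3 → $t5=3+3=6
cmp $t5, 18  (cmp 6,18)
blt L2: taken
lw $t6, 0($t0) → $t6=M[108]=10
add $t1, $t1, $t6 → $t1=9+10=19
lw $t1, 0($t0) → $t1=M[108]=10
add $t6, $t6, $t1 → $t6=10+10=20
xor $t1, $t1, 10 → $t1=10^10=0
add $t0, $t0, 4 → $t0=108+4=112
add $t5, $t5, 3 → $t5=6+3=9
cmp $t5, 18  (cmp 9,18)
blt L2: taken
lw $t6, 0($t0) → $t6=M[112]=11
add $t1, $t1, $t6 → $t1=0+11=11
lw $t1, 0($t0) → $t1=M[112]=11
add $t6, $t6, $t1 → $t6=11+11=22
xor $t1, $t1, 10 → $t1=11^10=1
add $t0, $t0, 4 → $t0=112+4=116
add $t5, $t5, 3 → $t5=9+3=12
cmp $t5, 18  (cmp 12,18)
blt L2: taken
lw $t6, 0($t0) → $t6=M[116]=-3
add $t1, $t1, $t6 → $t1=1+(-3)=-2
lw $t1, 0($t0) → $t1=M[116]=-3
add $t6, $t6, $t1 → $t6=(-3)+(-3)=-6
xor $t1, $t1, 10 → $t1=(-3)^10=-9
add $t0, $t0, 4 → $t0=116+4=120
add $t5, $t5, 3 → $t5=12+3=15
cmp $t5, 18  (cmp 15,18)
blt L2: taken
lw $t6, 0($t0) → $t6=M[120]=-7
add $t1, $t1, $t6 → $t1=(-9)+(-7)=-16
lw $t1, 0($t0) → $t1=M[120]=-7
add $t6, $t6, $t1 → $t6=(-7)+(-7)=-14
xor $t1, $t1, 10 → $t1=(-7)^10=-13
add $t0, $t0, 4 → $t0=120+4=124
add $t5, $t5, 3 → $t5=15+3=18
cmp $t5, 18  (cmp 18,18)
blt L2: not taken
and $t6, $t1, 3 → $t6=(-13)&3=3
halt.
Total executed instructions: 60.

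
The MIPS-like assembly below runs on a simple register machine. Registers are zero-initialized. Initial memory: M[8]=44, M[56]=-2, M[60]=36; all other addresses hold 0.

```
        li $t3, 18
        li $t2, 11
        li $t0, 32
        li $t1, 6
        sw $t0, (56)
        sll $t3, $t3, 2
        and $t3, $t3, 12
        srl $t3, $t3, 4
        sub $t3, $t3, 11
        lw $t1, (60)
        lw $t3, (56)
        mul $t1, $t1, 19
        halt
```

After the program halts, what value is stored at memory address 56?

32

after li $t3, 18: $t3=18
after li $t2, 11: $t2=11
after li $t0, 32: $t0=32
after li $t1, 6: $t1=6
sw $t0, (56) → M[56]=32
after sll $t3, $t3, 2: $t3=18<<2=72
after and $t3, $t3, 12: $t3=72&12=8
after srl $t3, $t3, 4: $t3=8>>4=0
after sub $t3, $t3, 11: $t3=0-11=-11
after lw $t1, (60): $t1=M[60]=36
after lw $t3, (56): $t3=M[56]=32
after mul $t1, $t1, 19: $t1=36*19=684
halt.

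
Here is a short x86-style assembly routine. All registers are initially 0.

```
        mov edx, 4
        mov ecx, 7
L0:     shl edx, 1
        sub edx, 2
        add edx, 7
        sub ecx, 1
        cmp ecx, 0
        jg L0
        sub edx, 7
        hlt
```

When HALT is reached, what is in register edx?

mov edx, 4 → edx=4
mov ecx, 7 → ecx=7
shl edx, 1 → edx=4<<1=8
sub edx, 2 → edx=8-2=6
add edx, 7 → edx=6+7=13
sub ecx, 1 → ecx=7-1=6
cmp ecx, 0  (cmp 6,0)
jg L0: taken
shl edx, 1 → edx=13<<1=26
sub edx, 2 → edx=26-2=24
add edx, 7 → edx=24+7=31
sub ecx, 1 → ecx=6-1=5
cmp ecx, 0  (cmp 5,0)
jg L0: taken
shl edx, 1 → edx=31<<1=62
sub edx, 2 → edx=62-2=60
add edx, 7 → edx=60+7=67
sub ecx, 1 → ecx=5-1=4
cmp ecx, 0  (cmp 4,0)
jg L0: taken
shl edx, 1 → edx=67<<1=134
sub edx, 2 → edx=134-2=132
add edx, 7 → edx=132+7=139
sub ecx, 1 → ecx=4-1=3
cmp ecx, 0  (cmp 3,0)
jg L0: taken
shl edx, 1 → edx=139<<1=278
sub edx, 2 → edx=278-2=276
add edx, 7 → edx=276+7=283
sub ecx, 1 → ecx=3-1=2
cmp ecx, 0  (cmp 2,0)
jg L0: taken
shl edx, 1 → edx=283<<1=566
sub edx, 2 → edx=566-2=564
add edx, 7 → edx=564+7=571
sub ecx, 1 → ecx=2-1=1
cmp ecx, 0  (cmp 1,0)
jg L0: taken
shl edx, 1 → edx=571<<1=1142
sub edx, 2 → edx=1142-2=1140
add edx, 7 → edx=1140+7=1147
sub ecx, 1 → ecx=1-1=0
cmp ecx, 0  (cmp 0,0)
jg L0: not taken
sub edx, 7 → edx=1147-7=1140
halt.

1140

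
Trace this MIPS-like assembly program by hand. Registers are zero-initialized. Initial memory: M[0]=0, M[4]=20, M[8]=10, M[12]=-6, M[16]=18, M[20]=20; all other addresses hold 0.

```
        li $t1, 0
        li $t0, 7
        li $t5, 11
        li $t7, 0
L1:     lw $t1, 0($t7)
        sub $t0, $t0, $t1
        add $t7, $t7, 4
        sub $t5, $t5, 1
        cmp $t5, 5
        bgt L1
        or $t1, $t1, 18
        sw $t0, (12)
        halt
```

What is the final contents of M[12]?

$t1=0
$t0=7
$t5=11
$t7=0
$t1=M[0]=0
$t0=7-0=7
$t7=0+4=4
$t5=11-1=10
cmp $t5, 5  (cmp 10,5)
bgt L1: taken
$t1=M[4]=20
$t0=7-20=-13
$t7=4+4=8
$t5=10-1=9
cmp $t5, 5  (cmp 9,5)
bgt L1: taken
$t1=M[8]=10
$t0=(-13)-10=-23
$t7=8+4=12
$t5=9-1=8
cmp $t5, 5  (cmp 8,5)
bgt L1: taken
$t1=M[12]=-6
$t0=(-23)-(-6)=-17
$t7=12+4=16
$t5=8-1=7
cmp $t5, 5  (cmp 7,5)
bgt L1: taken
$t1=M[16]=18
$t0=(-17)-18=-35
$t7=16+4=20
$t5=7-1=6
cmp $t5, 5  (cmp 6,5)
bgt L1: taken
$t1=M[20]=20
$t0=(-35)-20=-55
$t7=20+4=24
$t5=6-1=5
cmp $t5, 5  (cmp 5,5)
bgt L1: not taken
$t1=20|18=22
sw $t0, (12) → M[12]=-55
halt.

-55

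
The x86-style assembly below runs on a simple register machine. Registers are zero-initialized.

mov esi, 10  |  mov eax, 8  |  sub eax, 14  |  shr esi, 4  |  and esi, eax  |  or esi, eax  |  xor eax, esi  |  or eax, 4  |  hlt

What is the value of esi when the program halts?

mov esi, 10 → esi=10
mov eax, 8 → eax=8
sub eax, 14 → eax=8-14=-6
shr esi, 4 → esi=10>>4=0
and esi, eax → esi=0&(-6)=0
or esi, eax → esi=0|(-6)=-6
xor eax, esi → eax=(-6)^(-6)=0
or eax, 4 → eax=0|4=4
halt.

-6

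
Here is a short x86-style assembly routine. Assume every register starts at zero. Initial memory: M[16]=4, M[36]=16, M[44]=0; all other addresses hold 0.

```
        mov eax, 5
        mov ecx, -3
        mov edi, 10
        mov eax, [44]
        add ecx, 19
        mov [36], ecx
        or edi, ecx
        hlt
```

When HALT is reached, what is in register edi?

eax=5
ecx=-3
edi=10
eax=M[44]=0
ecx=(-3)+19=16
mov [36], ecx → M[36]=16
edi=10|16=26
halt.

26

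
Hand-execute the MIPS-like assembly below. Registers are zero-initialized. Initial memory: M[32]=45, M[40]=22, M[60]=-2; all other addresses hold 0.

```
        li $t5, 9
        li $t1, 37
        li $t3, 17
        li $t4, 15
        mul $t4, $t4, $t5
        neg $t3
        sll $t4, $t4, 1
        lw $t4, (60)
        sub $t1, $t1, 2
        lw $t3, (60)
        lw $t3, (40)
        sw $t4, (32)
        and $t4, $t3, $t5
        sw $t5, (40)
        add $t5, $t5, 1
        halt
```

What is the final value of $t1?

after li $t5, 9: $t5=9
after li $t1, 37: $t1=37
after li $t3, 17: $t3=17
after li $t4, 15: $t4=15
after mul $t4, $t4, $t5: $t4=15*9=135
after neg $t3: $t3=-(17)=-17
after sll $t4, $t4, 1: $t4=135<<1=270
after lw $t4, (60): $t4=M[60]=-2
after sub $t1, $t1, 2: $t1=37-2=35
after lw $t3, (60): $t3=M[60]=-2
after lw $t3, (40): $t3=M[40]=22
sw $t4, (32) → M[32]=-2
after and $t4, $t3, $t5: $t4=22&9=0
sw $t5, (40) → M[40]=9
after add $t5, $t5, 1: $t5=9+1=10
halt.

35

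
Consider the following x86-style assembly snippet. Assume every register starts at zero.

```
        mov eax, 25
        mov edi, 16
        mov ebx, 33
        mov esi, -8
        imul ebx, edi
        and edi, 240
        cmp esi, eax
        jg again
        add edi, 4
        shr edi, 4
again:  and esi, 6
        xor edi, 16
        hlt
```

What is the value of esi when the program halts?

mov eax, 25 → eax=25
mov edi, 16 → edi=16
mov ebx, 33 → ebx=33
mov esi, -8 → esi=-8
imul ebx, edi → ebx=33*16=528
and edi, 240 → edi=16&240=16
cmp esi, eax  (cmp -8,25)
jg again: not taken
add edi, 4 → edi=16+4=20
shr edi, 4 → edi=20>>4=1
and esi, 6 → esi=(-8)&6=0
xor edi, 16 → edi=1^16=17
halt.

0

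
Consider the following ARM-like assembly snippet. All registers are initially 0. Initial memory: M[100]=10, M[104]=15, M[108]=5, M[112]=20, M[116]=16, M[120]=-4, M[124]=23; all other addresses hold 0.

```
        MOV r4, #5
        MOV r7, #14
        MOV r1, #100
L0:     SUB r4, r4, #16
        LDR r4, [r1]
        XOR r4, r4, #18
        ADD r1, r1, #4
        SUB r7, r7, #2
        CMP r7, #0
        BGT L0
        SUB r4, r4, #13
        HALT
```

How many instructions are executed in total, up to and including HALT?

54

after MOV r4, #5: r4=5
after MOV r7, #14: r7=14
after MOV r1, #100: r1=100
after SUB r4, r4, #16: r4=5-16=-11
after LDR r4, [r1]: r4=M[100]=10
after XOR r4, r4, #18: r4=10^18=24
after ADD r1, r1, #4: r1=100+4=104
after SUB r7, r7, #2: r7=14-2=12
CMP r7, #0  (cmp 12,0)
BGT L0: taken
after SUB r4, r4, #16: r4=24-16=8
after LDR r4, [r1]: r4=M[104]=15
after XOR r4, r4, #18: r4=15^18=29
after ADD r1, r1, #4: r1=104+4=108
after SUB r7, r7, #2: r7=12-2=10
CMP r7, #0  (cmp 10,0)
BGT L0: taken
after SUB r4, r4, #16: r4=29-16=13
after LDR r4, [r1]: r4=M[108]=5
after XOR r4, r4, #18: r4=5^18=23
after ADD r1, r1, #4: r1=108+4=112
after SUB r7, r7, #2: r7=10-2=8
CMP r7, #0  (cmp 8,0)
BGT L0: taken
after SUB r4, r4, #16: r4=23-16=7
after LDR r4, [r1]: r4=M[112]=20
after XOR r4, r4, #18: r4=20^18=6
after ADD r1, r1, #4: r1=112+4=116
after SUB r7, r7, #2: r7=8-2=6
CMP r7, #0  (cmp 6,0)
BGT L0: taken
after SUB r4, r4, #16: r4=6-16=-10
after LDR r4, [r1]: r4=M[116]=16
after XOR r4, r4, #18: r4=16^18=2
after ADD r1, r1, #4: r1=116+4=120
after SUB r7, r7, #2: r7=6-2=4
CMP r7, #0  (cmp 4,0)
BGT L0: taken
after SUB r4, r4, #16: r4=2-16=-14
after LDR r4, [r1]: r4=M[120]=-4
after XOR r4, r4, #18: r4=(-4)^18=-18
after ADD r1, r1, #4: r1=120+4=124
after SUB r7, r7, #2: r7=4-2=2
CMP r7, #0  (cmp 2,0)
BGT L0: taken
after SUB r4, r4, #16: r4=(-18)-16=-34
after LDR r4, [r1]: r4=M[124]=23
after XOR r4, r4, #18: r4=23^18=5
after ADD r1, r1, #4: r1=124+4=128
after SUB r7, r7, #2: r7=2-2=0
CMP r7, #0  (cmp 0,0)
BGT L0: not taken
after SUB r4, r4, #13: r4=5-13=-8
halt.
Total executed instructions: 54.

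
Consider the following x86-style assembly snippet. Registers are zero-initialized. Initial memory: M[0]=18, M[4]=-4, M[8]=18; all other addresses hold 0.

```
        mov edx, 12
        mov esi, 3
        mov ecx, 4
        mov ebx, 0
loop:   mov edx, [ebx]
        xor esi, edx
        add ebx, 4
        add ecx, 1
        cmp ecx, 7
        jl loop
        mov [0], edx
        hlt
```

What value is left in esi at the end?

-1

mov edx, 12 → edx=12
mov esi, 3 → esi=3
mov ecx, 4 → ecx=4
mov ebx, 0 → ebx=0
mov edx, [ebx] → edx=M[0]=18
xor esi, edx → esi=3^18=17
add ebx, 4 → ebx=0+4=4
add ecx, 1 → ecx=4+1=5
cmp ecx, 7  (cmp 5,7)
jl loop: taken
mov edx, [ebx] → edx=M[4]=-4
xor esi, edx → esi=17^(-4)=-19
add ebx, 4 → ebx=4+4=8
add ecx, 1 → ecx=5+1=6
cmp ecx, 7  (cmp 6,7)
jl loop: taken
mov edx, [ebx] → edx=M[8]=18
xor esi, edx → esi=(-19)^18=-1
add ebx, 4 → ebx=8+4=12
add ecx, 1 → ecx=6+1=7
cmp ecx, 7  (cmp 7,7)
jl loop: not taken
mov [0], edx → M[0]=18
halt.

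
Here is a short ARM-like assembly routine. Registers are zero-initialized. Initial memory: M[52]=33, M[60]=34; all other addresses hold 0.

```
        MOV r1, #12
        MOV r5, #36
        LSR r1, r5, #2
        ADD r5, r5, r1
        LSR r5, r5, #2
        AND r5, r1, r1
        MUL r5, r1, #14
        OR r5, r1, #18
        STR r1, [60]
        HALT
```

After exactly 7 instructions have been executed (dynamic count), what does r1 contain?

MOV r1, #12 → r1=12
MOV r5, #36 → r5=36
LSR r1, r5, #2 → r1=36>>2=9
ADD r5, r5, r1 → r5=36+9=45
LSR r5, r5, #2 → r5=45>>2=11
AND r5, r1, r1 → r5=9&9=9
MUL r5, r1, #14 → r5=9*14=126
After step 7: r1 = 9.

9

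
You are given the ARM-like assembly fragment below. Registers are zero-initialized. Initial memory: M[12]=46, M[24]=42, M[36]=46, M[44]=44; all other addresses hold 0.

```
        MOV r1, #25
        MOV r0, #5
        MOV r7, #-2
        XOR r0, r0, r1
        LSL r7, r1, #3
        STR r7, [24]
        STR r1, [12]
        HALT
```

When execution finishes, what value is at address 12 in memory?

MOV r1, #25 → r1=25
MOV r0, #5 → r0=5
MOV r7, #-2 → r7=-2
XOR r0, r0, r1 → r0=5^25=28
LSL r7, r1, #3 → r7=25<<3=200
STR r7, [24] → M[24]=200
STR r1, [12] → M[12]=25
halt.

25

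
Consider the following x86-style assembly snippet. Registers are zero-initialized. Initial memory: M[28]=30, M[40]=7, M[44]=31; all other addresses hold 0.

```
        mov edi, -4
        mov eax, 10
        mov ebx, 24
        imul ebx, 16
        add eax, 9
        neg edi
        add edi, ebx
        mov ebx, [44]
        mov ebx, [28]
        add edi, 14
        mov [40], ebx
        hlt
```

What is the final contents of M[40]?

after mov edi, -4: edi=-4
after mov eax, 10: eax=10
after mov ebx, 24: ebx=24
after imul ebx, 16: ebx=24*16=384
after add eax, 9: eax=10+9=19
after neg edi: edi=-(-4)=4
after add edi, ebx: edi=4+384=388
after mov ebx, [44]: ebx=M[44]=31
after mov ebx, [28]: ebx=M[28]=30
after add edi, 14: edi=388+14=402
mov [40], ebx → M[40]=30
halt.

30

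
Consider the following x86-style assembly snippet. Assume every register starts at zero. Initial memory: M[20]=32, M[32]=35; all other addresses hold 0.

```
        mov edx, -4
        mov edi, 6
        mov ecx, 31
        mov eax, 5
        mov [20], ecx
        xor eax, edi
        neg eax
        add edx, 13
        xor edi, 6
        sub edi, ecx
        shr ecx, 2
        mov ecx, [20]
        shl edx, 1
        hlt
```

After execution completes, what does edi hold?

-31

edx=-4
edi=6
ecx=31
eax=5
mov [20], ecx → M[20]=31
eax=5^6=3
eax=-(3)=-3
edx=(-4)+13=9
edi=6^6=0
edi=0-31=-31
ecx=31>>2=7
ecx=M[20]=31
edx=9<<1=18
halt.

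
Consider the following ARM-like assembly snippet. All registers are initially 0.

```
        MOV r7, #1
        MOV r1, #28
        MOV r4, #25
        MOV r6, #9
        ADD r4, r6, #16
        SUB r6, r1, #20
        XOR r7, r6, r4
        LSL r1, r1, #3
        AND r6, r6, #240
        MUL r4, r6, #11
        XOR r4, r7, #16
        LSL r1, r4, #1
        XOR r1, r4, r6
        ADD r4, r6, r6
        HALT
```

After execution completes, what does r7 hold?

17

MOV r7, #1 → r7=1
MOV r1, #28 → r1=28
MOV r4, #25 → r4=25
MOV r6, #9 → r6=9
ADD r4, r6, #16 → r4=9+16=25
SUB r6, r1, #20 → r6=28-20=8
XOR r7, r6, r4 → r7=8^25=17
LSL r1, r1, #3 → r1=28<<3=224
AND r6, r6, #240 → r6=8&240=0
MUL r4, r6, #11 → r4=0*11=0
XOR r4, r7, #16 → r4=17^16=1
LSL r1, r4, #1 → r1=1<<1=2
XOR r1, r4, r6 → r1=1^0=1
ADD r4, r6, r6 → r4=0+0=0
halt.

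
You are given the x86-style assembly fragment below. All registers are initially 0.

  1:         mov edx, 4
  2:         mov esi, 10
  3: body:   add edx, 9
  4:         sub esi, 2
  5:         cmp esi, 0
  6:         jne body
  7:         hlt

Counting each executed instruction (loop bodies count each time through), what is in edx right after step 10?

mov edx, 4 → edx=4
mov esi, 10 → esi=10
add edx, 9 → edx=4+9=13
sub esi, 2 → esi=10-2=8
cmp esi, 0  (cmp 8,0)
jne body: taken
add edx, 9 → edx=13+9=22
sub esi, 2 → esi=8-2=6
cmp esi, 0  (cmp 6,0)
jne body: taken
After step 10: edx = 22.

22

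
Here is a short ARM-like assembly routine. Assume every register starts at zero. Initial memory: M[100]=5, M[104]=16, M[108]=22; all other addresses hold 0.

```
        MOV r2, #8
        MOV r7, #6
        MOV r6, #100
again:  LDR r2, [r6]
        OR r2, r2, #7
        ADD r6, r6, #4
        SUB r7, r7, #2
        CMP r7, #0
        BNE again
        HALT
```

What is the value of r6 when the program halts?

after MOV r2, #8: r2=8
after MOV r7, #6: r7=6
after MOV r6, #100: r6=100
after LDR r2, [r6]: r2=M[100]=5
after OR r2, r2, #7: r2=5|7=7
after ADD r6, r6, #4: r6=100+4=104
after SUB r7, r7, #2: r7=6-2=4
CMP r7, #0  (cmp 4,0)
BNE again: taken
after LDR r2, [r6]: r2=M[104]=16
after OR r2, r2, #7: r2=16|7=23
after ADD r6, r6, #4: r6=104+4=108
after SUB r7, r7, #2: r7=4-2=2
CMP r7, #0  (cmp 2,0)
BNE again: taken
after LDR r2, [r6]: r2=M[108]=22
after OR r2, r2, #7: r2=22|7=23
after ADD r6, r6, #4: r6=108+4=112
after SUB r7, r7, #2: r7=2-2=0
CMP r7, #0  (cmp 0,0)
BNE again: not taken
halt.

112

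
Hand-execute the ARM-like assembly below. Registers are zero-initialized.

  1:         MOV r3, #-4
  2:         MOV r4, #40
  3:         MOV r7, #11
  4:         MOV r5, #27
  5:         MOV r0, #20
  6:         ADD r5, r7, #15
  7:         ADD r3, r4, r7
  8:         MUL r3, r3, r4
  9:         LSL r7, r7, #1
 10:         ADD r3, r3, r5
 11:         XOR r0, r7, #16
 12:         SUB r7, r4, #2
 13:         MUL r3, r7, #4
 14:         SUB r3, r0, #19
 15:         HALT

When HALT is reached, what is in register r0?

6

MOV r3, #-4 → r3=-4
MOV r4, #40 → r4=40
MOV r7, #11 → r7=11
MOV r5, #27 → r5=27
MOV r0, #20 → r0=20
ADD r5, r7, #15 → r5=11+15=26
ADD r3, r4, r7 → r3=40+11=51
MUL r3, r3, r4 → r3=51*40=2040
LSL r7, r7, #1 → r7=11<<1=22
ADD r3, r3, r5 → r3=2040+26=2066
XOR r0, r7, #16 → r0=22^16=6
SUB r7, r4, #2 → r7=40-2=38
MUL r3, r7, #4 → r3=38*4=152
SUB r3, r0, #19 → r3=6-19=-13
halt.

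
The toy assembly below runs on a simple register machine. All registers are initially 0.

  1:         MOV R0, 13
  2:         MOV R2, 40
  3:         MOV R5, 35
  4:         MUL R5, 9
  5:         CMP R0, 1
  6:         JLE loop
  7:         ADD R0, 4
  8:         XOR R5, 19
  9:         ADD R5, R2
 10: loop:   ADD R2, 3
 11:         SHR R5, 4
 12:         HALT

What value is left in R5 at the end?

R0=13
R2=40
R5=35
R5=35*9=315
CMP R0, 1  (cmp 13,1)
JLE loop: not taken
R0=13+4=17
R5=315^19=296
R5=296+40=336
R2=40+3=43
R5=336>>4=21
halt.

21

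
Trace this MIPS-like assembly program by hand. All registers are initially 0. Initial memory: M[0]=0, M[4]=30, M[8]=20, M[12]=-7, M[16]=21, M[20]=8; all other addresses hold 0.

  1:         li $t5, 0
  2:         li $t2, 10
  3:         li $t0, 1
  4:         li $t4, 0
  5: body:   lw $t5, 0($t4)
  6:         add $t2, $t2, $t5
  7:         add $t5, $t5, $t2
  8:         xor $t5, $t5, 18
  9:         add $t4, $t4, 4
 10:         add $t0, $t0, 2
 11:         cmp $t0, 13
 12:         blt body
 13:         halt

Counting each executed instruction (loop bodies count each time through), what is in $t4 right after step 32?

li $t5, 0 → $t5=0
li $t2, 10 → $t2=10
li $t0, 1 → $t0=1
li $t4, 0 → $t4=0
lw $t5, 0($t4) → $t5=M[0]=0
add $t2, $t2, $t5 → $t2=10+0=10
add $t5, $t5, $t2 → $t5=0+10=10
xor $t5, $t5, 18 → $t5=10^18=24
add $t4, $t4, 4 → $t4=0+4=4
add $t0, $t0, 2 → $t0=1+2=3
cmp $t0, 13  (cmp 3,13)
blt body: taken
lw $t5, 0($t4) → $t5=M[4]=30
add $t2, $t2, $t5 → $t2=10+30=40
add $t5, $t5, $t2 → $t5=30+40=70
xor $t5, $t5, 18 → $t5=70^18=84
add $t4, $t4, 4 → $t4=4+4=8
add $t0, $t0, 2 → $t0=3+2=5
cmp $t0, 13  (cmp 5,13)
blt body: taken
lw $t5, 0($t4) → $t5=M[8]=20
add $t2, $t2, $t5 → $t2=40+20=60
add $t5, $t5, $t2 → $t5=20+60=80
xor $t5, $t5, 18 → $t5=80^18=66
add $t4, $t4, 4 → $t4=8+4=12
add $t0, $t0, 2 → $t0=5+2=7
cmp $t0, 13  (cmp 7,13)
blt body: taken
lw $t5, 0($t4) → $t5=M[12]=-7
add $t2, $t2, $t5 → $t2=60+(-7)=53
add $t5, $t5, $t2 → $t5=(-7)+53=46
xor $t5, $t5, 18 → $t5=46^18=60
After step 32: $t4 = 12.

12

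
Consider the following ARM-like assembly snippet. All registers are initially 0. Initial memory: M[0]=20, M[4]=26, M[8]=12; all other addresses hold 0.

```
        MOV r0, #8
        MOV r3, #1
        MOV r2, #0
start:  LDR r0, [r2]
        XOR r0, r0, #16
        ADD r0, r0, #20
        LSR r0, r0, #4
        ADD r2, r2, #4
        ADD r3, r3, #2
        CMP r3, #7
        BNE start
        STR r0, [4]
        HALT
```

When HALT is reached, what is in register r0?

3

after MOV r0, #8: r0=8
after MOV r3, #1: r3=1
after MOV r2, #0: r2=0
after LDR r0, [r2]: r0=M[0]=20
after XOR r0, r0, #16: r0=20^16=4
after ADD r0, r0, #20: r0=4+20=24
after LSR r0, r0, #4: r0=24>>4=1
after ADD r2, r2, #4: r2=0+4=4
after ADD r3, r3, #2: r3=1+2=3
CMP r3, #7  (cmp 3,7)
BNE start: taken
after LDR r0, [r2]: r0=M[4]=26
after XOR r0, r0, #16: r0=26^16=10
after ADD r0, r0, #20: r0=10+20=30
after LSR r0, r0, #4: r0=30>>4=1
after ADD r2, r2, #4: r2=4+4=8
after ADD r3, r3, #2: r3=3+2=5
CMP r3, #7  (cmp 5,7)
BNE start: taken
after LDR r0, [r2]: r0=M[8]=12
after XOR r0, r0, #16: r0=12^16=28
after ADD r0, r0, #20: r0=28+20=48
after LSR r0, r0, #4: r0=48>>4=3
after ADD r2, r2, #4: r2=8+4=12
after ADD r3, r3, #2: r3=5+2=7
CMP r3, #7  (cmp 7,7)
BNE start: not taken
STR r0, [4] → M[4]=3
halt.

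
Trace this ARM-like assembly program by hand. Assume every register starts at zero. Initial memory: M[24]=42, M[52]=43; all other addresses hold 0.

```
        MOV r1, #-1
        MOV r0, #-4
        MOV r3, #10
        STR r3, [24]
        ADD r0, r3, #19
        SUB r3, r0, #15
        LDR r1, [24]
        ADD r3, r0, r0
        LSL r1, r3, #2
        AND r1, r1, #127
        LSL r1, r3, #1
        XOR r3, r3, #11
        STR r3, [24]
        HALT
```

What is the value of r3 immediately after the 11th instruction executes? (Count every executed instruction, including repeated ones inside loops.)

r1=-1
r0=-4
r3=10
STR r3, [24] → M[24]=10
r0=10+19=29
r3=29-15=14
r1=M[24]=10
r3=29+29=58
r1=58<<2=232
r1=232&127=104
r1=58<<1=116
After step 11: r3 = 58.

58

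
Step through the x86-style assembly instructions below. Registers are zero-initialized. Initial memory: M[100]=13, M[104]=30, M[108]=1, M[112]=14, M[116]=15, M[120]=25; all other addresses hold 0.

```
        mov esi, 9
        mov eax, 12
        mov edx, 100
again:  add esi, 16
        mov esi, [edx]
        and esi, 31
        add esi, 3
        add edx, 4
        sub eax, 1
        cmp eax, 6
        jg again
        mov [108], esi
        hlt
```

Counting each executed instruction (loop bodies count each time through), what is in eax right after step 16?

11

after mov esi, 9: esi=9
after mov eax, 12: eax=12
after mov edx, 100: edx=100
after add esi, 16: esi=9+16=25
after mov esi, [edx]: esi=M[100]=13
after and esi, 31: esi=13&31=13
after add esi, 3: esi=13+3=16
after add edx, 4: edx=100+4=104
after sub eax, 1: eax=12-1=11
cmp eax, 6  (cmp 11,6)
jg again: taken
after add esi, 16: esi=16+16=32
after mov esi, [edx]: esi=M[104]=30
after and esi, 31: esi=30&31=30
after add esi, 3: esi=30+3=33
after add edx, 4: edx=104+4=108
After step 16: eax = 11.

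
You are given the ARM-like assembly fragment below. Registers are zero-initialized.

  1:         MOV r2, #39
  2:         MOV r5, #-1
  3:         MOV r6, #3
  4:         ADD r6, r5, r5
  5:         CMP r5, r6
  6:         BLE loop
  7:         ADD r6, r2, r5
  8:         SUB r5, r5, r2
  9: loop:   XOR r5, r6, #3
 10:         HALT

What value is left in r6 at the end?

after MOV r2, #39: r2=39
after MOV r5, #-1: r5=-1
after MOV r6, #3: r6=3
after ADD r6, r5, r5: r6=(-1)+(-1)=-2
CMP r5, r6  (cmp -1,-2)
BLE loop: not taken
after ADD r6, r2, r5: r6=39+(-1)=38
after SUB r5, r5, r2: r5=(-1)-39=-40
after XOR r5, r6, #3: r5=38^3=37
halt.

38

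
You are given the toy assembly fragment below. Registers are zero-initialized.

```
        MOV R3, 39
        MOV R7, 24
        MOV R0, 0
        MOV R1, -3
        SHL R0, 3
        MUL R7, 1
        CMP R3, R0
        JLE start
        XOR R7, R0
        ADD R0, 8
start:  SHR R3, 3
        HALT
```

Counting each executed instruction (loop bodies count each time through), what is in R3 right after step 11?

after MOV R3, 39: R3=39
after MOV R7, 24: R7=24
after MOV R0, 0: R0=0
after MOV R1, -3: R1=-3
after SHL R0, 3: R0=0<<3=0
after MUL R7, 1: R7=24*1=24
CMP R3, R0  (cmp 39,0)
JLE start: not taken
after XOR R7, R0: R7=24^0=24
after ADD R0, 8: R0=0+8=8
after SHR R3, 3: R3=39>>3=4
After step 11: R3 = 4.

4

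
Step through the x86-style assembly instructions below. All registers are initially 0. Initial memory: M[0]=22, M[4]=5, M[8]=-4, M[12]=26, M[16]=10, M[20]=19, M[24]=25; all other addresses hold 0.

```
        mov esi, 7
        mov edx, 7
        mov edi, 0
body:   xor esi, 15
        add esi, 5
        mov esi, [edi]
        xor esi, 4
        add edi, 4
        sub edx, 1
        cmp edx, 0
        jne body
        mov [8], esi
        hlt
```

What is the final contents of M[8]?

mov esi, 7 → esi=7
mov edx, 7 → edx=7
mov edi, 0 → edi=0
xor esi, 15 → esi=7^15=8
add esi, 5 → esi=8+5=13
mov esi, [edi] → esi=M[0]=22
xor esi, 4 → esi=22^4=18
add edi, 4 → edi=0+4=4
sub edx, 1 → edx=7-1=6
cmp edx, 0  (cmp 6,0)
jne body: taken
xor esi, 15 → esi=18^15=29
add esi, 5 → esi=29+5=34
mov esi, [edi] → esi=M[4]=5
xor esi, 4 → esi=5^4=1
add edi, 4 → edi=4+4=8
sub edx, 1 → edx=6-1=5
cmp edx, 0  (cmp 5,0)
jne body: taken
xor esi, 15 → esi=1^15=14
add esi, 5 → esi=14+5=19
mov esi, [edi] → esi=M[8]=-4
xor esi, 4 → esi=(-4)^4=-8
add edi, 4 → edi=8+4=12
sub edx, 1 → edx=5-1=4
cmp edx, 0  (cmp 4,0)
jne body: taken
xor esi, 15 → esi=(-8)^15=-9
add esi, 5 → esi=(-9)+5=-4
mov esi, [edi] → esi=M[12]=26
xor esi, 4 → esi=26^4=30
add edi, 4 → edi=12+4=16
sub edx, 1 → edx=4-1=3
cmp edx, 0  (cmp 3,0)
jne body: taken
xor esi, 15 → esi=30^15=17
add esi, 5 → esi=17+5=22
mov esi, [edi] → esi=M[16]=10
xor esi, 4 → esi=10^4=14
add edi, 4 → edi=16+4=20
sub edx, 1 → edx=3-1=2
cmp edx, 0  (cmp 2,0)
jne body: taken
xor esi, 15 → esi=14^15=1
add esi, 5 → esi=1+5=6
mov esi, [edi] → esi=M[20]=19
xor esi, 4 → esi=19^4=23
add edi, 4 → edi=20+4=24
sub edx, 1 → edx=2-1=1
cmp edx, 0  (cmp 1,0)
jne body: taken
xor esi, 15 → esi=23^15=24
add esi, 5 → esi=24+5=29
mov esi, [edi] → esi=M[24]=25
xor esi, 4 → esi=25^4=29
add edi, 4 → edi=24+4=28
sub edx, 1 → edx=1-1=0
cmp edx, 0  (cmp 0,0)
jne body: not taken
mov [8], esi → M[8]=29
halt.

29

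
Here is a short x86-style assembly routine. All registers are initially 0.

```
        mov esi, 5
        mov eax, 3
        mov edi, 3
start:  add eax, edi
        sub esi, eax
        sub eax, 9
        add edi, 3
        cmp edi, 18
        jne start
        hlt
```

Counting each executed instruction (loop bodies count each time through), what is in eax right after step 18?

-6

esi=5
eax=3
edi=3
eax=3+3=6
esi=5-6=-1
eax=6-9=-3
edi=3+3=6
cmp edi, 18  (cmp 6,18)
jne start: taken
eax=(-3)+6=3
esi=(-1)-3=-4
eax=3-9=-6
edi=6+3=9
cmp edi, 18  (cmp 9,18)
jne start: taken
eax=(-6)+9=3
esi=(-4)-3=-7
eax=3-9=-6
After step 18: eax = -6.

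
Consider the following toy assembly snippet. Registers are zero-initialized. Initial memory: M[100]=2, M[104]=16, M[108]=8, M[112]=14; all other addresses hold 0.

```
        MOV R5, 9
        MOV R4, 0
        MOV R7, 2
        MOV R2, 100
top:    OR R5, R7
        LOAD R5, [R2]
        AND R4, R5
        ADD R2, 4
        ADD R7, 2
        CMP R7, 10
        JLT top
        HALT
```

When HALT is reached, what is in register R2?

116

MOV R5, 9 → R5=9
MOV R4, 0 → R4=0
MOV R7, 2 → R7=2
MOV R2, 100 → R2=100
OR R5, R7 → R5=9|2=11
LOAD R5, [R2] → R5=M[100]=2
AND R4, R5 → R4=0&2=0
ADD R2, 4 → R2=100+4=104
ADD R7, 2 → R7=2+2=4
CMP R7, 10  (cmp 4,10)
JLT top: taken
OR R5, R7 → R5=2|4=6
LOAD R5, [R2] → R5=M[104]=16
AND R4, R5 → R4=0&16=0
ADD R2, 4 → R2=104+4=108
ADD R7, 2 → R7=4+2=6
CMP R7, 10  (cmp 6,10)
JLT top: taken
OR R5, R7 → R5=16|6=22
LOAD R5, [R2] → R5=M[108]=8
AND R4, R5 → R4=0&8=0
ADD R2, 4 → R2=108+4=112
ADD R7, 2 → R7=6+2=8
CMP R7, 10  (cmp 8,10)
JLT top: taken
OR R5, R7 → R5=8|8=8
LOAD R5, [R2] → R5=M[112]=14
AND R4, R5 → R4=0&14=0
ADD R2, 4 → R2=112+4=116
ADD R7, 2 → R7=8+2=10
CMP R7, 10  (cmp 10,10)
JLT top: not taken
halt.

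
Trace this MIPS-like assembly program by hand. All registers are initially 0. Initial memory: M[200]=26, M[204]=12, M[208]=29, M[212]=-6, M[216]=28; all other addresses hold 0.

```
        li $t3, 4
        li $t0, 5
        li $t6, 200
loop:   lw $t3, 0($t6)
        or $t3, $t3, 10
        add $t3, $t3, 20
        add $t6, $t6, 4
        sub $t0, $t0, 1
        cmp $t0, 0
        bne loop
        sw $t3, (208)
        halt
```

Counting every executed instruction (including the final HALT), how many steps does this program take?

40

$t3=4
$t0=5
$t6=200
$t3=M[200]=26
$t3=26|10=26
$t3=26+20=46
$t6=200+4=204
$t0=5-1=4
cmp $t0, 0  (cmp 4,0)
bne loop: taken
$t3=M[204]=12
$t3=12|10=14
$t3=14+20=34
$t6=204+4=208
$t0=4-1=3
cmp $t0, 0  (cmp 3,0)
bne loop: taken
$t3=M[208]=29
$t3=29|10=31
$t3=31+20=51
$t6=208+4=212
$t0=3-1=2
cmp $t0, 0  (cmp 2,0)
bne loop: taken
$t3=M[212]=-6
$t3=(-6)|10=-6
$t3=(-6)+20=14
$t6=212+4=216
$t0=2-1=1
cmp $t0, 0  (cmp 1,0)
bne loop: taken
$t3=M[216]=28
$t3=28|10=30
$t3=30+20=50
$t6=216+4=220
$t0=1-1=0
cmp $t0, 0  (cmp 0,0)
bne loop: not taken
sw $t3, (208) → M[208]=50
halt.
Total executed instructions: 40.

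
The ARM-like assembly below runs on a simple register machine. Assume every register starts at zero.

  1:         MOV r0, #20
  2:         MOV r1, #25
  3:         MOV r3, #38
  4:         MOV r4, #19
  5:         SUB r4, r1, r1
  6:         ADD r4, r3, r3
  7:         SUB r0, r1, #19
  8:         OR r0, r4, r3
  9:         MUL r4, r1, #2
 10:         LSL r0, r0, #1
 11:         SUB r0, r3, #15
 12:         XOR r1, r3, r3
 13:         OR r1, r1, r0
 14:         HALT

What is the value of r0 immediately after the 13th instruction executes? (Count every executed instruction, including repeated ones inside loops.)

MOV r0, #20 → r0=20
MOV r1, #25 → r1=25
MOV r3, #38 → r3=38
MOV r4, #19 → r4=19
SUB r4, r1, r1 → r4=25-25=0
ADD r4, r3, r3 → r4=38+38=76
SUB r0, r1, #19 → r0=25-19=6
OR r0, r4, r3 → r0=76|38=110
MUL r4, r1, #2 → r4=25*2=50
LSL r0, r0, #1 → r0=110<<1=220
SUB r0, r3, #15 → r0=38-15=23
XOR r1, r3, r3 → r1=38^38=0
OR r1, r1, r0 → r1=0|23=23
After step 13: r0 = 23.

23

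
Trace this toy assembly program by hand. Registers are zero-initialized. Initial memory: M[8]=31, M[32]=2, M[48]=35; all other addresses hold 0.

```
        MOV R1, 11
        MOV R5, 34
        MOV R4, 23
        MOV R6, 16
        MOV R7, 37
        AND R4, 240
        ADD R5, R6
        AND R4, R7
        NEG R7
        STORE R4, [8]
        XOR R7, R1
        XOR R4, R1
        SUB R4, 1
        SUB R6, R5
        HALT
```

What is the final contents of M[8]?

0

after MOV R1, 11: R1=11
after MOV R5, 34: R5=34
after MOV R4, 23: R4=23
after MOV R6, 16: R6=16
after MOV R7, 37: R7=37
after AND R4, 240: R4=23&240=16
after ADD R5, R6: R5=34+16=50
after AND R4, R7: R4=16&37=0
after NEG R7: R7=-(37)=-37
STORE R4, [8] → M[8]=0
after XOR R7, R1: R7=(-37)^11=-48
after XOR R4, R1: R4=0^11=11
after SUB R4, 1: R4=11-1=10
after SUB R6, R5: R6=16-50=-34
halt.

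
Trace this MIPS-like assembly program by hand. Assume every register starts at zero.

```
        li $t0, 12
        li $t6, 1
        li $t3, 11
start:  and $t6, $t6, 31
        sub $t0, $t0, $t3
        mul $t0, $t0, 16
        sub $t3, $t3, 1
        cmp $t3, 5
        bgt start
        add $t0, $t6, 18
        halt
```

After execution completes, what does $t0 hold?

li $t0, 12 → $t0=12
li $t6, 1 → $t6=1
li $t3, 11 → $t3=11
and $t6, $t6, 31 → $t6=1&31=1
sub $t0, $t0, $t3 → $t0=12-11=1
mul $t0, $t0, 16 → $t0=1*16=16
sub $t3, $t3, 1 → $t3=11-1=10
cmp $t3, 5  (cmp 10,5)
bgt start: taken
and $t6, $t6, 31 → $t6=1&31=1
sub $t0, $t0, $t3 → $t0=16-10=6
mul $t0, $t0, 16 → $t0=6*16=96
sub $t3, $t3, 1 → $t3=10-1=9
cmp $t3, 5  (cmp 9,5)
bgt start: taken
and $t6, $t6, 31 → $t6=1&31=1
sub $t0, $t0, $t3 → $t0=96-9=87
mul $t0, $t0, 16 → $t0=87*16=1392
sub $t3, $t3, 1 → $t3=9-1=8
cmp $t3, 5  (cmp 8,5)
bgt start: taken
and $t6, $t6, 31 → $t6=1&31=1
sub $t0, $t0, $t3 → $t0=1392-8=1384
mul $t0, $t0, 16 → $t0=1384*16=22144
sub $t3, $t3, 1 → $t3=8-1=7
cmp $t3, 5  (cmp 7,5)
bgt start: taken
and $t6, $t6, 31 → $t6=1&31=1
sub $t0, $t0, $t3 → $t0=22144-7=22137
mul $t0, $t0, 16 → $t0=22137*16=354192
sub $t3, $t3, 1 → $t3=7-1=6
cmp $t3, 5  (cmp 6,5)
bgt start: taken
and $t6, $t6, 31 → $t6=1&31=1
sub $t0, $t0, $t3 → $t0=354192-6=354186
mul $t0, $t0, 16 → $t0=354186*16=5666976
sub $t3, $t3, 1 → $t3=6-1=5
cmp $t3, 5  (cmp 5,5)
bgt start: not taken
add $t0, $t6, 18 → $t0=1+18=19
halt.

19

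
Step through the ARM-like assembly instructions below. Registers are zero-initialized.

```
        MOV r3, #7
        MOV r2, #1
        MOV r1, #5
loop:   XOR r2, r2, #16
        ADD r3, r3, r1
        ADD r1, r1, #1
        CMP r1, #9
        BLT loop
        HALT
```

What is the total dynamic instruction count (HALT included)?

MOV r3, #7 → r3=7
MOV r2, #1 → r2=1
MOV r1, #5 → r1=5
XOR r2, r2, #16 → r2=1^16=17
ADD r3, r3, r1 → r3=7+5=12
ADD r1, r1, #1 → r1=5+1=6
CMP r1, #9  (cmp 6,9)
BLT loop: taken
XOR r2, r2, #16 → r2=17^16=1
ADD r3, r3, r1 → r3=12+6=18
ADD r1, r1, #1 → r1=6+1=7
CMP r1, #9  (cmp 7,9)
BLT loop: taken
XOR r2, r2, #16 → r2=1^16=17
ADD r3, r3, r1 → r3=18+7=25
ADD r1, r1, #1 → r1=7+1=8
CMP r1, #9  (cmp 8,9)
BLT loop: taken
XOR r2, r2, #16 → r2=17^16=1
ADD r3, r3, r1 → r3=25+8=33
ADD r1, r1, #1 → r1=8+1=9
CMP r1, #9  (cmp 9,9)
BLT loop: not taken
halt.
Total executed instructions: 24.

24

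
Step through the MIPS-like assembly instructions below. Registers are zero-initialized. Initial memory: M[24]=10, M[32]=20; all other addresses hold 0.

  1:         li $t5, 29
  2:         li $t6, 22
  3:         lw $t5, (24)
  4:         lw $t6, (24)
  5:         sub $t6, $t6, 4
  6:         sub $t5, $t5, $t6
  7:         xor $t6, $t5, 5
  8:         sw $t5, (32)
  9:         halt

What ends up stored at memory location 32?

4

after li $t5, 29: $t5=29
after li $t6, 22: $t6=22
after lw $t5, (24): $t5=M[24]=10
after lw $t6, (24): $t6=M[24]=10
after sub $t6, $t6, 4: $t6=10-4=6
after sub $t5, $t5, $t6: $t5=10-6=4
after xor $t6, $t5, 5: $t6=4^5=1
sw $t5, (32) → M[32]=4
halt.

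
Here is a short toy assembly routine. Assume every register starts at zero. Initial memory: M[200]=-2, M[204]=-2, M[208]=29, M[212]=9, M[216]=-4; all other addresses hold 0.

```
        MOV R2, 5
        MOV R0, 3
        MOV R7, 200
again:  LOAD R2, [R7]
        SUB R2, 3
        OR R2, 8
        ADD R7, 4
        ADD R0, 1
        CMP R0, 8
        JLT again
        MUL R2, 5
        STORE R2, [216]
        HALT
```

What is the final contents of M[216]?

-35

MOV R2, 5 → R2=5
MOV R0, 3 → R0=3
MOV R7, 200 → R7=200
LOAD R2, [R7] → R2=M[200]=-2
SUB R2, 3 → R2=(-2)-3=-5
OR R2, 8 → R2=(-5)|8=-5
ADD R7, 4 → R7=200+4=204
ADD R0, 1 → R0=3+1=4
CMP R0, 8  (cmp 4,8)
JLT again: taken
LOAD R2, [R7] → R2=M[204]=-2
SUB R2, 3 → R2=(-2)-3=-5
OR R2, 8 → R2=(-5)|8=-5
ADD R7, 4 → R7=204+4=208
ADD R0, 1 → R0=4+1=5
CMP R0, 8  (cmp 5,8)
JLT again: taken
LOAD R2, [R7] → R2=M[208]=29
SUB R2, 3 → R2=29-3=26
OR R2, 8 → R2=26|8=26
ADD R7, 4 → R7=208+4=212
ADD R0, 1 → R0=5+1=6
CMP R0, 8  (cmp 6,8)
JLT again: taken
LOAD R2, [R7] → R2=M[212]=9
SUB R2, 3 → R2=9-3=6
OR R2, 8 → R2=6|8=14
ADD R7, 4 → R7=212+4=216
ADD R0, 1 → R0=6+1=7
CMP R0, 8  (cmp 7,8)
JLT again: taken
LOAD R2, [R7] → R2=M[216]=-4
SUB R2, 3 → R2=(-4)-3=-7
OR R2, 8 → R2=(-7)|8=-7
ADD R7, 4 → R7=216+4=220
ADD R0, 1 → R0=7+1=8
CMP R0, 8  (cmp 8,8)
JLT again: not taken
MUL R2, 5 → R2=(-7)*5=-35
STORE R2, [216] → M[216]=-35
halt.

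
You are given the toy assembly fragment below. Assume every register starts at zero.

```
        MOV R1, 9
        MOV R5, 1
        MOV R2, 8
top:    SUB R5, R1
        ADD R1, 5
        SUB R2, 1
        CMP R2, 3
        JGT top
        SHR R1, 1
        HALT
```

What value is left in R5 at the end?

MOV R1, 9 → R1=9
MOV R5, 1 → R5=1
MOV R2, 8 → R2=8
SUB R5, R1 → R5=1-9=-8
ADD R1, 5 → R1=9+5=14
SUB R2, 1 → R2=8-1=7
CMP R2, 3  (cmp 7,3)
JGT top: taken
SUB R5, R1 → R5=(-8)-14=-22
ADD R1, 5 → R1=14+5=19
SUB R2, 1 → R2=7-1=6
CMP R2, 3  (cmp 6,3)
JGT top: taken
SUB R5, R1 → R5=(-22)-19=-41
ADD R1, 5 → R1=19+5=24
SUB R2, 1 → R2=6-1=5
CMP R2, 3  (cmp 5,3)
JGT top: taken
SUB R5, R1 → R5=(-41)-24=-65
ADD R1, 5 → R1=24+5=29
SUB R2, 1 → R2=5-1=4
CMP R2, 3  (cmp 4,3)
JGT top: taken
SUB R5, R1 → R5=(-65)-29=-94
ADD R1, 5 → R1=29+5=34
SUB R2, 1 → R2=4-1=3
CMP R2, 3  (cmp 3,3)
JGT top: not taken
SHR R1, 1 → R1=34>>1=17
halt.

-94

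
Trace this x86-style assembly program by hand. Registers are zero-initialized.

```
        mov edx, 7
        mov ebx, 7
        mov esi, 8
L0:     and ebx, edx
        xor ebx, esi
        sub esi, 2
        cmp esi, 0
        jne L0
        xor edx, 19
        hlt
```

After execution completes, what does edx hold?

20

after mov edx, 7: edx=7
after mov ebx, 7: ebx=7
after mov esi, 8: esi=8
after and ebx, edx: ebx=7&7=7
after xor ebx, esi: ebx=7^8=15
after sub esi, 2: esi=8-2=6
cmp esi, 0  (cmp 6,0)
jne L0: taken
after and ebx, edx: ebx=15&7=7
after xor ebx, esi: ebx=7^6=1
after sub esi, 2: esi=6-2=4
cmp esi, 0  (cmp 4,0)
jne L0: taken
after and ebx, edx: ebx=1&7=1
after xor ebx, esi: ebx=1^4=5
after sub esi, 2: esi=4-2=2
cmp esi, 0  (cmp 2,0)
jne L0: taken
after and ebx, edx: ebx=5&7=5
after xor ebx, esi: ebx=5^2=7
after sub esi, 2: esi=2-2=0
cmp esi, 0  (cmp 0,0)
jne L0: not taken
after xor edx, 19: edx=7^19=20
halt.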